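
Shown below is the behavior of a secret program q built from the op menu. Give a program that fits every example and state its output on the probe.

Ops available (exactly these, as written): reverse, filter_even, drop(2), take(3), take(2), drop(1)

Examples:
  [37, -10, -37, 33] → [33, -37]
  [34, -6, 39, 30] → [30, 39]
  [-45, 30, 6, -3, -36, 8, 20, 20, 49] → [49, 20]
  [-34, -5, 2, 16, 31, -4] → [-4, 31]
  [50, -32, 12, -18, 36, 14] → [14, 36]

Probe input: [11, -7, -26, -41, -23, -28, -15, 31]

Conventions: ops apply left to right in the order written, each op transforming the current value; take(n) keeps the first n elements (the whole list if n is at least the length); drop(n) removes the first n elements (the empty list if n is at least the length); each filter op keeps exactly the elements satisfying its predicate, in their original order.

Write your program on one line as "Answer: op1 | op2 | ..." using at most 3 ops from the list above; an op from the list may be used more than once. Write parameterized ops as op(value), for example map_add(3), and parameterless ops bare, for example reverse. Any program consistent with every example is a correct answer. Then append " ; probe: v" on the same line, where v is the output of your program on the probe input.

reverse | take(3) | take(2) ; probe: [31, -15]

Check, running the answer program on each example:
  [37, -10, -37, 33] -> [33, -37, -10, 37] -> [33, -37, -10] -> [33, -37]
  [34, -6, 39, 30] -> [30, 39, -6, 34] -> [30, 39, -6] -> [30, 39]
  [-45, 30, 6, -3, -36, 8, 20, 20, 49] -> [49, 20, 20, 8, -36, -3, 6, 30, -45] -> [49, 20, 20] -> [49, 20]
  [-34, -5, 2, 16, 31, -4] -> [-4, 31, 16, 2, -5, -34] -> [-4, 31, 16] -> [-4, 31]
  [50, -32, 12, -18, 36, 14] -> [14, 36, -18, 12, -32, 50] -> [14, 36, -18] -> [14, 36]
  probe: [11, -7, -26, -41, -23, -28, -15, 31] -> [31, -15, -28, -23, -41, -26, -7, 11] -> [31, -15, -28] -> [31, -15]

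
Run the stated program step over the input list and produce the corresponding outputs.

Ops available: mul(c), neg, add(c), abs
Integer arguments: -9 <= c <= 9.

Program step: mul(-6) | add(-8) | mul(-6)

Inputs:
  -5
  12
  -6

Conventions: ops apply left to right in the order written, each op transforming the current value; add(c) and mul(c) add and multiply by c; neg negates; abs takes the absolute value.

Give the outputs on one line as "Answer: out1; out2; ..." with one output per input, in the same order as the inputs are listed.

-132; 480; -168

Execution, op by op:
  -5 -> 30 -> 22 -> -132
  12 -> -72 -> -80 -> 480
  -6 -> 36 -> 28 -> -168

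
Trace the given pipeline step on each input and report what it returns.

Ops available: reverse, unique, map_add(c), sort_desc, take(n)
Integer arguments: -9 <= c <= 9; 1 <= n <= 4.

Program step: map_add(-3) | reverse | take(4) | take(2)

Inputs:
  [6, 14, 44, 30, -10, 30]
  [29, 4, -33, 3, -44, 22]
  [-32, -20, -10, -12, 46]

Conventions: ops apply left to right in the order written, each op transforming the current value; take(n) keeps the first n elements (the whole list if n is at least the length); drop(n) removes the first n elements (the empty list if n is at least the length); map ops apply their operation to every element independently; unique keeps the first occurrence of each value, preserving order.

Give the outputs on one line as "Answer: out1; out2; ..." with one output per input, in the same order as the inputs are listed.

Execution, op by op:
  [6, 14, 44, 30, -10, 30] -> [3, 11, 41, 27, -13, 27] -> [27, -13, 27, 41, 11, 3] -> [27, -13, 27, 41] -> [27, -13]
  [29, 4, -33, 3, -44, 22] -> [26, 1, -36, 0, -47, 19] -> [19, -47, 0, -36, 1, 26] -> [19, -47, 0, -36] -> [19, -47]
  [-32, -20, -10, -12, 46] -> [-35, -23, -13, -15, 43] -> [43, -15, -13, -23, -35] -> [43, -15, -13, -23] -> [43, -15]

[27, -13]; [19, -47]; [43, -15]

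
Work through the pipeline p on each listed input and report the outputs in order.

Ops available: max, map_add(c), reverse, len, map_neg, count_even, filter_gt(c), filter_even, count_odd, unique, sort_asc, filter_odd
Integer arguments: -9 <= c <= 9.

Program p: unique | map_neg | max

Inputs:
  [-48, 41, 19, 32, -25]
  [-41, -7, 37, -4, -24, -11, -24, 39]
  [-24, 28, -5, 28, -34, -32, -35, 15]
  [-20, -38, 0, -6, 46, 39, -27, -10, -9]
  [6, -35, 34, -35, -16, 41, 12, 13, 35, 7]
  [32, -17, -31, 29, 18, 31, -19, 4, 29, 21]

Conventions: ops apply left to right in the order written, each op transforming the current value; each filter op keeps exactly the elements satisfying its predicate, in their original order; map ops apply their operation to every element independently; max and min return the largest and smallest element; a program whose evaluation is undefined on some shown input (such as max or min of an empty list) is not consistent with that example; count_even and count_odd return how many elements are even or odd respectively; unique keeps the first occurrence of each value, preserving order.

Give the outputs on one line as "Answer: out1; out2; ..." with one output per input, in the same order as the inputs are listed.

48; 41; 35; 38; 35; 31

Execution, op by op:
  [-48, 41, 19, 32, -25] -> [-48, 41, 19, 32, -25] -> [48, -41, -19, -32, 25] -> 48
  [-41, -7, 37, -4, -24, -11, -24, 39] -> [-41, -7, 37, -4, -24, -11, 39] -> [41, 7, -37, 4, 24, 11, -39] -> 41
  [-24, 28, -5, 28, -34, -32, -35, 15] -> [-24, 28, -5, -34, -32, -35, 15] -> [24, -28, 5, 34, 32, 35, -15] -> 35
  [-20, -38, 0, -6, 46, 39, -27, -10, -9] -> [-20, -38, 0, -6, 46, 39, -27, -10, -9] -> [20, 38, 0, 6, -46, -39, 27, 10, 9] -> 38
  [6, -35, 34, -35, -16, 41, 12, 13, 35, 7] -> [6, -35, 34, -16, 41, 12, 13, 35, 7] -> [-6, 35, -34, 16, -41, -12, -13, -35, -7] -> 35
  [32, -17, -31, 29, 18, 31, -19, 4, 29, 21] -> [32, -17, -31, 29, 18, 31, -19, 4, 21] -> [-32, 17, 31, -29, -18, -31, 19, -4, -21] -> 31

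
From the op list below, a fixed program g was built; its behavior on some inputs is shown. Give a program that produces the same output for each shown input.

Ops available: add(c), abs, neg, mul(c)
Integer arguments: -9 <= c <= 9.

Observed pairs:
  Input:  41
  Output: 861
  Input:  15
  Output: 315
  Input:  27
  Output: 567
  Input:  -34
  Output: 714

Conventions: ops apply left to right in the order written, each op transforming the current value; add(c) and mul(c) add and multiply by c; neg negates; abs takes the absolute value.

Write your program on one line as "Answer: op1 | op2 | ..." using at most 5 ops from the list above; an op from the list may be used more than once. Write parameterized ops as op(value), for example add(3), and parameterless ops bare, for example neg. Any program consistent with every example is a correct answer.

abs | mul(-3) | abs | mul(7)

Check, running the answer program on each example:
  41 -> 41 -> -123 -> 123 -> 861
  15 -> 15 -> -45 -> 45 -> 315
  27 -> 27 -> -81 -> 81 -> 567
  -34 -> 34 -> -102 -> 102 -> 714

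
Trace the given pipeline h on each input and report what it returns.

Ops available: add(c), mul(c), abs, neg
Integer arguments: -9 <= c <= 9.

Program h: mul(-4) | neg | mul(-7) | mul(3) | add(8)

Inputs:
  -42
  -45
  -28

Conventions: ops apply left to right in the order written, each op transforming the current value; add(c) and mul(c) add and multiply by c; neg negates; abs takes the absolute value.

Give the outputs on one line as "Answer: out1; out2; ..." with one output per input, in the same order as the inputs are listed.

3536; 3788; 2360

Execution, op by op:
  -42 -> 168 -> -168 -> 1176 -> 3528 -> 3536
  -45 -> 180 -> -180 -> 1260 -> 3780 -> 3788
  -28 -> 112 -> -112 -> 784 -> 2352 -> 2360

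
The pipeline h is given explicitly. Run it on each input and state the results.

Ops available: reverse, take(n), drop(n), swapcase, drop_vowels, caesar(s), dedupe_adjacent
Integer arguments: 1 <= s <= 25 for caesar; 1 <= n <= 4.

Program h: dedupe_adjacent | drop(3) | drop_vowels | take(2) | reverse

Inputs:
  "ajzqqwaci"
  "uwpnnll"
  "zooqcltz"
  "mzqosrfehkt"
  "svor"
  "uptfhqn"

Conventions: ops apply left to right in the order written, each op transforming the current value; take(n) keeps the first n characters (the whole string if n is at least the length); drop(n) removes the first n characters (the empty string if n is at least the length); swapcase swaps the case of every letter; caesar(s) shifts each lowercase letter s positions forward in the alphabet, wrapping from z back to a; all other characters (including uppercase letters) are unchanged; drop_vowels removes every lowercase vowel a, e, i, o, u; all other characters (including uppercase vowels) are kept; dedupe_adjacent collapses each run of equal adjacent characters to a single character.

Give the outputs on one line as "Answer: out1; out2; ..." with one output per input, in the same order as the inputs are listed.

"wq"; "ln"; "lc"; "rs"; "r"; "hf"

Execution, op by op:
  "ajzqqwaci" -> "ajzqwaci" -> "qwaci" -> "qwc" -> "qw" -> "wq"
  "uwpnnll" -> "uwpnl" -> "nl" -> "nl" -> "nl" -> "ln"
  "zooqcltz" -> "zoqcltz" -> "cltz" -> "cltz" -> "cl" -> "lc"
  "mzqosrfehkt" -> "mzqosrfehkt" -> "osrfehkt" -> "srfhkt" -> "sr" -> "rs"
  "svor" -> "svor" -> "r" -> "r" -> "r" -> "r"
  "uptfhqn" -> "uptfhqn" -> "fhqn" -> "fhqn" -> "fh" -> "hf"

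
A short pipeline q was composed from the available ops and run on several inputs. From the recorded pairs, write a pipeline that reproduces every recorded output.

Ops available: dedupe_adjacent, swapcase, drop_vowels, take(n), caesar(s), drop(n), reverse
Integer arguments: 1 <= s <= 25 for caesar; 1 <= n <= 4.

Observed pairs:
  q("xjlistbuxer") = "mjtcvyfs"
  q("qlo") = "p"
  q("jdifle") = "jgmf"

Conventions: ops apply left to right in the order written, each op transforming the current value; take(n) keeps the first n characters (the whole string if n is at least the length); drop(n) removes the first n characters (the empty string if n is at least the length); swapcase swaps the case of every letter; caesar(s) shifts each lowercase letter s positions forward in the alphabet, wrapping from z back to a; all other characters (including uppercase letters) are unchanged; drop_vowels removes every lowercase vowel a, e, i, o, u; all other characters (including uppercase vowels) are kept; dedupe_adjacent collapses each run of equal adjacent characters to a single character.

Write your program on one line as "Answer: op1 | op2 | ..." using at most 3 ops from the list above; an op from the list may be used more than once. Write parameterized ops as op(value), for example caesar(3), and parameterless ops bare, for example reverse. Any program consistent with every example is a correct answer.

drop(2) | caesar(1) | drop_vowels

Check, running the answer program on each example:
  "xjlistbuxer" -> "listbuxer" -> "mjtucvyfs" -> "mjtcvyfs"
  "qlo" -> "o" -> "p" -> "p"
  "jdifle" -> "ifle" -> "jgmf" -> "jgmf"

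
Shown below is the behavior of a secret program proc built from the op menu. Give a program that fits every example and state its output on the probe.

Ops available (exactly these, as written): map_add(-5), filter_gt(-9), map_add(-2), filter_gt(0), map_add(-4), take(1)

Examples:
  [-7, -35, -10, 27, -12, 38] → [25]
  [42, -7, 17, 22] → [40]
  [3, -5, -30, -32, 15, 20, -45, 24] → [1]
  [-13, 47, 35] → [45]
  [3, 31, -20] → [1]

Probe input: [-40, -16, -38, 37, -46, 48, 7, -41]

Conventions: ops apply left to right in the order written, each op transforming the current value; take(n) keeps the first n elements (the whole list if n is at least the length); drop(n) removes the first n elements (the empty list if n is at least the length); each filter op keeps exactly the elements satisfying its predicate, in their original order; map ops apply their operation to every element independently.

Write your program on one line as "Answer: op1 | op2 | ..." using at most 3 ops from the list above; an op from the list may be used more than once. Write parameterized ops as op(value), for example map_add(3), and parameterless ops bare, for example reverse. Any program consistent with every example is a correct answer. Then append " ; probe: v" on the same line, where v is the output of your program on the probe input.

map_add(-2) | filter_gt(-9) | take(1) ; probe: [35]

Check, running the answer program on each example:
  [-7, -35, -10, 27, -12, 38] -> [-9, -37, -12, 25, -14, 36] -> [25, 36] -> [25]
  [42, -7, 17, 22] -> [40, -9, 15, 20] -> [40, 15, 20] -> [40]
  [3, -5, -30, -32, 15, 20, -45, 24] -> [1, -7, -32, -34, 13, 18, -47, 22] -> [1, -7, 13, 18, 22] -> [1]
  [-13, 47, 35] -> [-15, 45, 33] -> [45, 33] -> [45]
  [3, 31, -20] -> [1, 29, -22] -> [1, 29] -> [1]
  probe: [-40, -16, -38, 37, -46, 48, 7, -41] -> [-42, -18, -40, 35, -48, 46, 5, -43] -> [35, 46, 5] -> [35]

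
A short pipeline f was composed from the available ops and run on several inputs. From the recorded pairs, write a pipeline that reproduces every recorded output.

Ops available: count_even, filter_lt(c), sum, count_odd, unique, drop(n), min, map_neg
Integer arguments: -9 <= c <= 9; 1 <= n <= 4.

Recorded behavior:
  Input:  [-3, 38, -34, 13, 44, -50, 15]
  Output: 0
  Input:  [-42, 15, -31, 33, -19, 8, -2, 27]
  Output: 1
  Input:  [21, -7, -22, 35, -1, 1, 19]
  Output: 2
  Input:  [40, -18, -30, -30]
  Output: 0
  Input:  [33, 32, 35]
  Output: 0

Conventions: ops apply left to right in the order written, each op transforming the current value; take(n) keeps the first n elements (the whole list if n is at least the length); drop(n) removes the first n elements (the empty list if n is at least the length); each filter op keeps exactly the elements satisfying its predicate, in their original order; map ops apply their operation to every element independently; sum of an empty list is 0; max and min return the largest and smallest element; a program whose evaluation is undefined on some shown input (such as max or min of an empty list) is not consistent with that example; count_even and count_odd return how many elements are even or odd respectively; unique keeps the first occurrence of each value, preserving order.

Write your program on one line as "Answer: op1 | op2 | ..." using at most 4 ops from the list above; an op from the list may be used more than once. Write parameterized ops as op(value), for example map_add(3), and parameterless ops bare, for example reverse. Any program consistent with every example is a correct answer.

filter_lt(6) | drop(2) | count_odd

Check, running the answer program on each example:
  [-3, 38, -34, 13, 44, -50, 15] -> [-3, -34, -50] -> [-50] -> 0
  [-42, 15, -31, 33, -19, 8, -2, 27] -> [-42, -31, -19, -2] -> [-19, -2] -> 1
  [21, -7, -22, 35, -1, 1, 19] -> [-7, -22, -1, 1] -> [-1, 1] -> 2
  [40, -18, -30, -30] -> [-18, -30, -30] -> [-30] -> 0
  [33, 32, 35] -> [] -> [] -> 0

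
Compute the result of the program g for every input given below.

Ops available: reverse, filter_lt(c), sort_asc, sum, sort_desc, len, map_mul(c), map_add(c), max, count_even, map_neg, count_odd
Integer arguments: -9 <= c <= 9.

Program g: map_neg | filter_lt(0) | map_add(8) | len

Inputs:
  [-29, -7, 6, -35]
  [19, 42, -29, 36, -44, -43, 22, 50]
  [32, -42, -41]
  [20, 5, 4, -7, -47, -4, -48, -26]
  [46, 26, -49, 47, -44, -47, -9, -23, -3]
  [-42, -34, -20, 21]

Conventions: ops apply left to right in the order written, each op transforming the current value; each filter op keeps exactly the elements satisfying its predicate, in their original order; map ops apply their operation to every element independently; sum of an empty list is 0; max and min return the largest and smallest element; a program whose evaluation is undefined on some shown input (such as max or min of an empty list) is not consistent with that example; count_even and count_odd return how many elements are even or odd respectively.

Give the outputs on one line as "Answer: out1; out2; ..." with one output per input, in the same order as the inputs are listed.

Execution, op by op:
  [-29, -7, 6, -35] -> [29, 7, -6, 35] -> [-6] -> [2] -> 1
  [19, 42, -29, 36, -44, -43, 22, 50] -> [-19, -42, 29, -36, 44, 43, -22, -50] -> [-19, -42, -36, -22, -50] -> [-11, -34, -28, -14, -42] -> 5
  [32, -42, -41] -> [-32, 42, 41] -> [-32] -> [-24] -> 1
  [20, 5, 4, -7, -47, -4, -48, -26] -> [-20, -5, -4, 7, 47, 4, 48, 26] -> [-20, -5, -4] -> [-12, 3, 4] -> 3
  [46, 26, -49, 47, -44, -47, -9, -23, -3] -> [-46, -26, 49, -47, 44, 47, 9, 23, 3] -> [-46, -26, -47] -> [-38, -18, -39] -> 3
  [-42, -34, -20, 21] -> [42, 34, 20, -21] -> [-21] -> [-13] -> 1

1; 5; 1; 3; 3; 1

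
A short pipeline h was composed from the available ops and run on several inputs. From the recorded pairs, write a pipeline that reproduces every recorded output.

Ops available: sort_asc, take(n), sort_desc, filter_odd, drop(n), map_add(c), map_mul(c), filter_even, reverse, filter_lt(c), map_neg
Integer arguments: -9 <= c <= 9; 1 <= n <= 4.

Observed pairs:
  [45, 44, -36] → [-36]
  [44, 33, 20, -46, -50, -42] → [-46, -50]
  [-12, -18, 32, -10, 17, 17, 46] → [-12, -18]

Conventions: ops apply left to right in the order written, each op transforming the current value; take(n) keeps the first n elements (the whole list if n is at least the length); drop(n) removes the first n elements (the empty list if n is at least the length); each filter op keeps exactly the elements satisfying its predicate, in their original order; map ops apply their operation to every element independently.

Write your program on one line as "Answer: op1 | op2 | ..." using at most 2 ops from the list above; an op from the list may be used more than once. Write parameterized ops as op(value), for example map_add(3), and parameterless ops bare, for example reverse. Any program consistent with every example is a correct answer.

filter_lt(8) | take(2)

Check, running the answer program on each example:
  [45, 44, -36] -> [-36] -> [-36]
  [44, 33, 20, -46, -50, -42] -> [-46, -50, -42] -> [-46, -50]
  [-12, -18, 32, -10, 17, 17, 46] -> [-12, -18, -10] -> [-12, -18]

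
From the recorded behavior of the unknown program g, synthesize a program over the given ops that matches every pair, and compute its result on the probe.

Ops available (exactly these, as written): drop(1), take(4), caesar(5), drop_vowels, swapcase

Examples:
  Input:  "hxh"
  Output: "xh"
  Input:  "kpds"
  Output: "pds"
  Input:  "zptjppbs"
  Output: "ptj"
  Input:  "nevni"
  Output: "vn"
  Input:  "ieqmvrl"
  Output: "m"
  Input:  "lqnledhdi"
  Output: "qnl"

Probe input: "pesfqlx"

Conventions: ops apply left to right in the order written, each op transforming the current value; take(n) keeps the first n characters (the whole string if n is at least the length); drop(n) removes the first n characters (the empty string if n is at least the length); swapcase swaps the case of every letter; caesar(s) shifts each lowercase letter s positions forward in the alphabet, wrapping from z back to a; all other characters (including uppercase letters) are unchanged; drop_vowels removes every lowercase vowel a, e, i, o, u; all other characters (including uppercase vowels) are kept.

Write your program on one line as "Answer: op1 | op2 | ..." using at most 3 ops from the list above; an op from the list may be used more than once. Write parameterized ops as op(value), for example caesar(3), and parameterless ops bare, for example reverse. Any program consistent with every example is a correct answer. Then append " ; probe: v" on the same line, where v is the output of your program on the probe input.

take(4) | drop_vowels | drop(1) ; probe: "sf"

Check, running the answer program on each example:
  "hxh" -> "hxh" -> "hxh" -> "xh"
  "kpds" -> "kpds" -> "kpds" -> "pds"
  "zptjppbs" -> "zptj" -> "zptj" -> "ptj"
  "nevni" -> "nevn" -> "nvn" -> "vn"
  "ieqmvrl" -> "ieqm" -> "qm" -> "m"
  "lqnledhdi" -> "lqnl" -> "lqnl" -> "qnl"
  probe: "pesfqlx" -> "pesf" -> "psf" -> "sf"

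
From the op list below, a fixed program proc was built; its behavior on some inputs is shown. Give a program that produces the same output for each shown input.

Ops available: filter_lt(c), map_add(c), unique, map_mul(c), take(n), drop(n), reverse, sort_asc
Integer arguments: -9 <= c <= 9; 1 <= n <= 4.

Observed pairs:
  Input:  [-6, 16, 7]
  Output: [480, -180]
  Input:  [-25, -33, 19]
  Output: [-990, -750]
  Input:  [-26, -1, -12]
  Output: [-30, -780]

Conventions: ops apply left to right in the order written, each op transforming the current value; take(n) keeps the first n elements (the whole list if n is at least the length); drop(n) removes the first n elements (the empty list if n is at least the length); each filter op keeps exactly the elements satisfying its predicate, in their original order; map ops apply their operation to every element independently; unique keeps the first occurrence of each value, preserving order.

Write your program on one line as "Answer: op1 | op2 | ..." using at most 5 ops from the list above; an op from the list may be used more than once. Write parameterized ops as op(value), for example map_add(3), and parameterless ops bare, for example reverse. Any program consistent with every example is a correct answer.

map_mul(6) | reverse | drop(1) | map_mul(5)

Check, running the answer program on each example:
  [-6, 16, 7] -> [-36, 96, 42] -> [42, 96, -36] -> [96, -36] -> [480, -180]
  [-25, -33, 19] -> [-150, -198, 114] -> [114, -198, -150] -> [-198, -150] -> [-990, -750]
  [-26, -1, -12] -> [-156, -6, -72] -> [-72, -6, -156] -> [-6, -156] -> [-30, -780]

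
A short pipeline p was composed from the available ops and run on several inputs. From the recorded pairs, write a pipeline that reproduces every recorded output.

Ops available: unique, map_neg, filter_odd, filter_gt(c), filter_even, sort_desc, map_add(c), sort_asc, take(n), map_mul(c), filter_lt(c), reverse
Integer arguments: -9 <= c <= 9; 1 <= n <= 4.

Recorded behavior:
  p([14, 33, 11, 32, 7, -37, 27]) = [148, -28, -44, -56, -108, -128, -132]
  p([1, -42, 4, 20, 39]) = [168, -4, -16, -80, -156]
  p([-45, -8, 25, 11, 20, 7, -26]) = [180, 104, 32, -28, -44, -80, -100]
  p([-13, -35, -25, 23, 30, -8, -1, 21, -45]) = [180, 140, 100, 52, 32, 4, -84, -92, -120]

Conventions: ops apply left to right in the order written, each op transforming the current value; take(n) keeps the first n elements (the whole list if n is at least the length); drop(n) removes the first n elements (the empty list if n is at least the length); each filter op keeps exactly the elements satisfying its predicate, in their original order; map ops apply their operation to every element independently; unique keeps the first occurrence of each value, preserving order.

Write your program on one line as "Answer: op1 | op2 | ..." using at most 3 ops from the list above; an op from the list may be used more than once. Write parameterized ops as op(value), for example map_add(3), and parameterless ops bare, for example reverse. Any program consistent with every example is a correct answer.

sort_asc | map_mul(-4)

Check, running the answer program on each example:
  [14, 33, 11, 32, 7, -37, 27] -> [-37, 7, 11, 14, 27, 32, 33] -> [148, -28, -44, -56, -108, -128, -132]
  [1, -42, 4, 20, 39] -> [-42, 1, 4, 20, 39] -> [168, -4, -16, -80, -156]
  [-45, -8, 25, 11, 20, 7, -26] -> [-45, -26, -8, 7, 11, 20, 25] -> [180, 104, 32, -28, -44, -80, -100]
  [-13, -35, -25, 23, 30, -8, -1, 21, -45] -> [-45, -35, -25, -13, -8, -1, 21, 23, 30] -> [180, 140, 100, 52, 32, 4, -84, -92, -120]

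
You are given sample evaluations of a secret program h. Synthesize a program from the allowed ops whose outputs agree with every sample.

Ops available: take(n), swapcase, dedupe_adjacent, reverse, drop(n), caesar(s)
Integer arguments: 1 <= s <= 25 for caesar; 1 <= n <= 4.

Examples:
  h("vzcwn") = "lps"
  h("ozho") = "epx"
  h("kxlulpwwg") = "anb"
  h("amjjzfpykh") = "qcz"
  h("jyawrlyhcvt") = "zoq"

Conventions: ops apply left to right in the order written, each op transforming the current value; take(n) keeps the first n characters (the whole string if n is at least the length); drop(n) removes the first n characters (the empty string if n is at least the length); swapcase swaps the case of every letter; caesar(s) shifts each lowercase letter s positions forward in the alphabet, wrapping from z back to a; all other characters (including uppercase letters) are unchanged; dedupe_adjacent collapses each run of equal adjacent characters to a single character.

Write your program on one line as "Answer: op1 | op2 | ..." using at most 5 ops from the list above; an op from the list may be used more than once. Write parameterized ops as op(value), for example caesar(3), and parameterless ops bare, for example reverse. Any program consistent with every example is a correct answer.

dedupe_adjacent | take(3) | caesar(21) | caesar(21)

Check, running the answer program on each example:
  "vzcwn" -> "vzcwn" -> "vzc" -> "qux" -> "lps"
  "ozho" -> "ozho" -> "ozh" -> "juc" -> "epx"
  "kxlulpwwg" -> "kxlulpwg" -> "kxl" -> "fsg" -> "anb"
  "amjjzfpykh" -> "amjzfpykh" -> "amj" -> "vhe" -> "qcz"
  "jyawrlyhcvt" -> "jyawrlyhcvt" -> "jya" -> "etv" -> "zoq"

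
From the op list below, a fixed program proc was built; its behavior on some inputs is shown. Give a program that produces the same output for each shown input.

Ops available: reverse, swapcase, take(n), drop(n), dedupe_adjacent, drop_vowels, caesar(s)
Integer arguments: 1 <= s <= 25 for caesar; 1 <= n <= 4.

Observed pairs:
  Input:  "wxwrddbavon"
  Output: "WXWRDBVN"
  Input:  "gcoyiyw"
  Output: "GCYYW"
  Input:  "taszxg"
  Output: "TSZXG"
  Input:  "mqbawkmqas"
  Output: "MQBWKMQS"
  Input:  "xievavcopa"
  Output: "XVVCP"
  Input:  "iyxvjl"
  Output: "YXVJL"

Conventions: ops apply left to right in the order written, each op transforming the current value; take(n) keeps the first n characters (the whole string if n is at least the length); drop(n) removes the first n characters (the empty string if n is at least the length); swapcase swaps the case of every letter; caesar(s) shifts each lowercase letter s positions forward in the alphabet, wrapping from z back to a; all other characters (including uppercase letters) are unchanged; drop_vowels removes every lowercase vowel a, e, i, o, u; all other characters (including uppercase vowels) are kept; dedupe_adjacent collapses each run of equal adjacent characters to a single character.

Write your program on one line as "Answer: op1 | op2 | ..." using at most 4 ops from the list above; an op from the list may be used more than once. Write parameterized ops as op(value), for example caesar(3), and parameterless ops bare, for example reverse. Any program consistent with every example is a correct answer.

dedupe_adjacent | drop_vowels | swapcase

Check, running the answer program on each example:
  "wxwrddbavon" -> "wxwrdbavon" -> "wxwrdbvn" -> "WXWRDBVN"
  "gcoyiyw" -> "gcoyiyw" -> "gcyyw" -> "GCYYW"
  "taszxg" -> "taszxg" -> "tszxg" -> "TSZXG"
  "mqbawkmqas" -> "mqbawkmqas" -> "mqbwkmqs" -> "MQBWKMQS"
  "xievavcopa" -> "xievavcopa" -> "xvvcp" -> "XVVCP"
  "iyxvjl" -> "iyxvjl" -> "yxvjl" -> "YXVJL"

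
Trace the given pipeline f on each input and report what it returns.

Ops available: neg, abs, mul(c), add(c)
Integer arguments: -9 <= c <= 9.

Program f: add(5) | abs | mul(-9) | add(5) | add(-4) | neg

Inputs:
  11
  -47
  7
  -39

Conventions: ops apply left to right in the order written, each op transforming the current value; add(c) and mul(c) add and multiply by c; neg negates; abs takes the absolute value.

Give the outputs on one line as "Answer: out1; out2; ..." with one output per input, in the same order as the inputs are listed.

Execution, op by op:
  11 -> 16 -> 16 -> -144 -> -139 -> -143 -> 143
  -47 -> -42 -> 42 -> -378 -> -373 -> -377 -> 377
  7 -> 12 -> 12 -> -108 -> -103 -> -107 -> 107
  -39 -> -34 -> 34 -> -306 -> -301 -> -305 -> 305

143; 377; 107; 305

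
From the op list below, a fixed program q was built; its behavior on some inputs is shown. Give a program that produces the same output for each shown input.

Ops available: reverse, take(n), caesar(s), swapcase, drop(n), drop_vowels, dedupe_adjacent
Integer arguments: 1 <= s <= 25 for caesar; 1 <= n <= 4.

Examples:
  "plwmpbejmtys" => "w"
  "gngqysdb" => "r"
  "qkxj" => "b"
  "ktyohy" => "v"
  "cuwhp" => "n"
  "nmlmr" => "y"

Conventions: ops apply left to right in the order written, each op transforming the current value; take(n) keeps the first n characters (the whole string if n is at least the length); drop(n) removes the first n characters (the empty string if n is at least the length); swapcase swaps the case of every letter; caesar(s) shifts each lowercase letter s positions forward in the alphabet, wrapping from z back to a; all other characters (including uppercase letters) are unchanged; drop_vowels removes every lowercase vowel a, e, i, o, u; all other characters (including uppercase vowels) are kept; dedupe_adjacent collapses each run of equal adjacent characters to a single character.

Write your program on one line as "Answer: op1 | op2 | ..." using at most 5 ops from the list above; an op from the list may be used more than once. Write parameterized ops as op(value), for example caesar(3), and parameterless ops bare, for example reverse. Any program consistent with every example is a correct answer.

take(4) | caesar(6) | caesar(5) | drop_vowels | take(1)

Check, running the answer program on each example:
  "plwmpbejmtys" -> "plwm" -> "vrcs" -> "awhx" -> "whx" -> "w"
  "gngqysdb" -> "gngq" -> "mtmw" -> "ryrb" -> "ryrb" -> "r"
  "qkxj" -> "qkxj" -> "wqdp" -> "bviu" -> "bv" -> "b"
  "ktyohy" -> "ktyo" -> "qzeu" -> "vejz" -> "vjz" -> "v"
  "cuwhp" -> "cuwh" -> "iacn" -> "nfhs" -> "nfhs" -> "n"
  "nmlmr" -> "nmlm" -> "tsrs" -> "yxwx" -> "yxwx" -> "y"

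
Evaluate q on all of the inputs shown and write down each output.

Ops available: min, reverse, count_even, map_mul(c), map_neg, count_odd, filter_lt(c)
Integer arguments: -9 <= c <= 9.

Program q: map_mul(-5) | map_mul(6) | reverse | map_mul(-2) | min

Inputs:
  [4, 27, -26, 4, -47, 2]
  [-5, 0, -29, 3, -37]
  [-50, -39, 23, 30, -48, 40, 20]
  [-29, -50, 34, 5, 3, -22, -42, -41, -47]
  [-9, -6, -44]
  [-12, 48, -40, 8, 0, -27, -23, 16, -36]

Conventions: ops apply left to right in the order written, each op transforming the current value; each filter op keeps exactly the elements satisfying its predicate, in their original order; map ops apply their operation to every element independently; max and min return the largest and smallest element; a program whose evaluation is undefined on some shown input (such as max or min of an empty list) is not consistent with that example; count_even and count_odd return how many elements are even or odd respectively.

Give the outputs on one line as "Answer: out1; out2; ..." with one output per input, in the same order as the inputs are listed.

-2820; -2220; -3000; -3000; -2640; -2400

Execution, op by op:
  [4, 27, -26, 4, -47, 2] -> [-20, -135, 130, -20, 235, -10] -> [-120, -810, 780, -120, 1410, -60] -> [-60, 1410, -120, 780, -810, -120] -> [120, -2820, 240, -1560, 1620, 240] -> -2820
  [-5, 0, -29, 3, -37] -> [25, 0, 145, -15, 185] -> [150, 0, 870, -90, 1110] -> [1110, -90, 870, 0, 150] -> [-2220, 180, -1740, 0, -300] -> -2220
  [-50, -39, 23, 30, -48, 40, 20] -> [250, 195, -115, -150, 240, -200, -100] -> [1500, 1170, -690, -900, 1440, -1200, -600] -> [-600, -1200, 1440, -900, -690, 1170, 1500] -> [1200, 2400, -2880, 1800, 1380, -2340, -3000] -> -3000
  [-29, -50, 34, 5, 3, -22, -42, -41, -47] -> [145, 250, -170, -25, -15, 110, 210, 205, 235] -> [870, 1500, -1020, -150, -90, 660, 1260, 1230, 1410] -> [1410, 1230, 1260, 660, -90, -150, -1020, 1500, 870] -> [-2820, -2460, -2520, -1320, 180, 300, 2040, -3000, -1740] -> -3000
  [-9, -6, -44] -> [45, 30, 220] -> [270, 180, 1320] -> [1320, 180, 270] -> [-2640, -360, -540] -> -2640
  [-12, 48, -40, 8, 0, -27, -23, 16, -36] -> [60, -240, 200, -40, 0, 135, 115, -80, 180] -> [360, -1440, 1200, -240, 0, 810, 690, -480, 1080] -> [1080, -480, 690, 810, 0, -240, 1200, -1440, 360] -> [-2160, 960, -1380, -1620, 0, 480, -2400, 2880, -720] -> -2400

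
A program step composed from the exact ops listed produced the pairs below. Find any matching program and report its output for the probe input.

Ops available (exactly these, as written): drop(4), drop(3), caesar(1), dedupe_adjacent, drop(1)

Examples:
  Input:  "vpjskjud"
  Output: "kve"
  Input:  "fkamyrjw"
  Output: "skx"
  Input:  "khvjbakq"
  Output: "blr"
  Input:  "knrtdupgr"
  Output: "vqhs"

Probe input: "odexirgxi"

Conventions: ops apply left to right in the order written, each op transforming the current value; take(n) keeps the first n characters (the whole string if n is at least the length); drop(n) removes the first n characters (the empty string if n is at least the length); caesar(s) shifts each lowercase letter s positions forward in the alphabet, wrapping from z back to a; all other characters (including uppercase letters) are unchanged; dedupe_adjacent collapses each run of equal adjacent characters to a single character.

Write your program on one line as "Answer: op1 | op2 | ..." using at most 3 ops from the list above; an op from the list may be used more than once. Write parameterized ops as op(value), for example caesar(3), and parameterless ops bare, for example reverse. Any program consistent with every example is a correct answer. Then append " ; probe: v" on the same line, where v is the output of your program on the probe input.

drop(4) | caesar(1) | drop(1) ; probe: "shyj"

Check, running the answer program on each example:
  "vpjskjud" -> "kjud" -> "lkve" -> "kve"
  "fkamyrjw" -> "yrjw" -> "zskx" -> "skx"
  "khvjbakq" -> "bakq" -> "cblr" -> "blr"
  "knrtdupgr" -> "dupgr" -> "evqhs" -> "vqhs"
  probe: "odexirgxi" -> "irgxi" -> "jshyj" -> "shyj"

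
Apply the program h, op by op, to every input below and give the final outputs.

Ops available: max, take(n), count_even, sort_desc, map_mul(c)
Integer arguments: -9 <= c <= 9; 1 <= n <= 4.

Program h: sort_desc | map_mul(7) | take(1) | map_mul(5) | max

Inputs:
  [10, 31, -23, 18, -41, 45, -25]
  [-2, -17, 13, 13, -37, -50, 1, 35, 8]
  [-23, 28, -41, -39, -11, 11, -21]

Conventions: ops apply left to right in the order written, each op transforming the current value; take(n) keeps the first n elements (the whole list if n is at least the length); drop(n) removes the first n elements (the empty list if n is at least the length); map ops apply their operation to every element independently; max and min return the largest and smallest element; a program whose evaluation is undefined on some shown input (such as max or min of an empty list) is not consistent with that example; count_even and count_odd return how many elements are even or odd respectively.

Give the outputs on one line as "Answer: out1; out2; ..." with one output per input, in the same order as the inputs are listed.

Execution, op by op:
  [10, 31, -23, 18, -41, 45, -25] -> [45, 31, 18, 10, -23, -25, -41] -> [315, 217, 126, 70, -161, -175, -287] -> [315] -> [1575] -> 1575
  [-2, -17, 13, 13, -37, -50, 1, 35, 8] -> [35, 13, 13, 8, 1, -2, -17, -37, -50] -> [245, 91, 91, 56, 7, -14, -119, -259, -350] -> [245] -> [1225] -> 1225
  [-23, 28, -41, -39, -11, 11, -21] -> [28, 11, -11, -21, -23, -39, -41] -> [196, 77, -77, -147, -161, -273, -287] -> [196] -> [980] -> 980

1575; 1225; 980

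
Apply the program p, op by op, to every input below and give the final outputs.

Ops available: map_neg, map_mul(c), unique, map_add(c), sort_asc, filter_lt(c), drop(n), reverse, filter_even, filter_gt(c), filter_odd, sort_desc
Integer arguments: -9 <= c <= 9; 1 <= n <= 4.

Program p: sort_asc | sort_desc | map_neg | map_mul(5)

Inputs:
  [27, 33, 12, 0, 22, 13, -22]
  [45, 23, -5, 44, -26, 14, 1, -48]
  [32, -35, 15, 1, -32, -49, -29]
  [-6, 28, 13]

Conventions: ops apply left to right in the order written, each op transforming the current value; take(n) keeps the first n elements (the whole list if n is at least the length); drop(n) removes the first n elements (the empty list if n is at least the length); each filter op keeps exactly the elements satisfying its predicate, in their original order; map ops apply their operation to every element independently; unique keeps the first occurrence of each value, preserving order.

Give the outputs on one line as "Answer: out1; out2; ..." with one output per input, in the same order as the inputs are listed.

[-165, -135, -110, -65, -60, 0, 110]; [-225, -220, -115, -70, -5, 25, 130, 240]; [-160, -75, -5, 145, 160, 175, 245]; [-140, -65, 30]

Execution, op by op:
  [27, 33, 12, 0, 22, 13, -22] -> [-22, 0, 12, 13, 22, 27, 33] -> [33, 27, 22, 13, 12, 0, -22] -> [-33, -27, -22, -13, -12, 0, 22] -> [-165, -135, -110, -65, -60, 0, 110]
  [45, 23, -5, 44, -26, 14, 1, -48] -> [-48, -26, -5, 1, 14, 23, 44, 45] -> [45, 44, 23, 14, 1, -5, -26, -48] -> [-45, -44, -23, -14, -1, 5, 26, 48] -> [-225, -220, -115, -70, -5, 25, 130, 240]
  [32, -35, 15, 1, -32, -49, -29] -> [-49, -35, -32, -29, 1, 15, 32] -> [32, 15, 1, -29, -32, -35, -49] -> [-32, -15, -1, 29, 32, 35, 49] -> [-160, -75, -5, 145, 160, 175, 245]
  [-6, 28, 13] -> [-6, 13, 28] -> [28, 13, -6] -> [-28, -13, 6] -> [-140, -65, 30]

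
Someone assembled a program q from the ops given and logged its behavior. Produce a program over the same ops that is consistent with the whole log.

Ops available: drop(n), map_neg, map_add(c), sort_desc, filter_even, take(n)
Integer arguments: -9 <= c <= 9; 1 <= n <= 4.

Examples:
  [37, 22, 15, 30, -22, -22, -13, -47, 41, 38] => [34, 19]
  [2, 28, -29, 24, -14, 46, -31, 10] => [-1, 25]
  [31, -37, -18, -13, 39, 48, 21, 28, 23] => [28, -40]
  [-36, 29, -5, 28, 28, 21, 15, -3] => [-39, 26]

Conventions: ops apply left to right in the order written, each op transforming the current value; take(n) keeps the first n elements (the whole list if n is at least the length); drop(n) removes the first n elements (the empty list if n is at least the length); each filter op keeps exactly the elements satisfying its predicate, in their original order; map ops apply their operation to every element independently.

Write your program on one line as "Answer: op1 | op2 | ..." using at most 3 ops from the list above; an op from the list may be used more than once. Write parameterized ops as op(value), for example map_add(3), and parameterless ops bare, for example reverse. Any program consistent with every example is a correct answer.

take(2) | map_add(-3)

Check, running the answer program on each example:
  [37, 22, 15, 30, -22, -22, -13, -47, 41, 38] -> [37, 22] -> [34, 19]
  [2, 28, -29, 24, -14, 46, -31, 10] -> [2, 28] -> [-1, 25]
  [31, -37, -18, -13, 39, 48, 21, 28, 23] -> [31, -37] -> [28, -40]
  [-36, 29, -5, 28, 28, 21, 15, -3] -> [-36, 29] -> [-39, 26]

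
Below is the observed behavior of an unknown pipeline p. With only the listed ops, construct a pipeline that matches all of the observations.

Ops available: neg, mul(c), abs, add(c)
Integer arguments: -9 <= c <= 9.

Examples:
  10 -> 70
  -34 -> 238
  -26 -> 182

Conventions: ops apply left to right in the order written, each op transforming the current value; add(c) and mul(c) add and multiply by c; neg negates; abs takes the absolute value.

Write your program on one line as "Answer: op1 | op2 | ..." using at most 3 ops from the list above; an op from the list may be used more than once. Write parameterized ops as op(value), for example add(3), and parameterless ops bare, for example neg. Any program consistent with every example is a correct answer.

abs | mul(-7) | neg

Check, running the answer program on each example:
  10 -> 10 -> -70 -> 70
  -34 -> 34 -> -238 -> 238
  -26 -> 26 -> -182 -> 182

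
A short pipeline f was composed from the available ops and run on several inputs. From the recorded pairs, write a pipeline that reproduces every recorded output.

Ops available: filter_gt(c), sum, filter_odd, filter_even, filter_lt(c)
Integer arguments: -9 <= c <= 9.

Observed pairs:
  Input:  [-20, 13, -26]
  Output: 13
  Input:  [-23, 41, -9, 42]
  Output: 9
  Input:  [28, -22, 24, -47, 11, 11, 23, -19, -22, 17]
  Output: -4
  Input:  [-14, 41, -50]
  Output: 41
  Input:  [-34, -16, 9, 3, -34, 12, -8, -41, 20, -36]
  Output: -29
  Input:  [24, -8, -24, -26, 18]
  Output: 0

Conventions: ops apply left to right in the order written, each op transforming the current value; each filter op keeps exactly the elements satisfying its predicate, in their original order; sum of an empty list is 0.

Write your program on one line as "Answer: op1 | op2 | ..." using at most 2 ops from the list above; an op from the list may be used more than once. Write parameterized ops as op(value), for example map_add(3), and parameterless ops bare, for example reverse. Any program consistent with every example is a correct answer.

filter_odd | sum

Check, running the answer program on each example:
  [-20, 13, -26] -> [13] -> 13
  [-23, 41, -9, 42] -> [-23, 41, -9] -> 9
  [28, -22, 24, -47, 11, 11, 23, -19, -22, 17] -> [-47, 11, 11, 23, -19, 17] -> -4
  [-14, 41, -50] -> [41] -> 41
  [-34, -16, 9, 3, -34, 12, -8, -41, 20, -36] -> [9, 3, -41] -> -29
  [24, -8, -24, -26, 18] -> [] -> 0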